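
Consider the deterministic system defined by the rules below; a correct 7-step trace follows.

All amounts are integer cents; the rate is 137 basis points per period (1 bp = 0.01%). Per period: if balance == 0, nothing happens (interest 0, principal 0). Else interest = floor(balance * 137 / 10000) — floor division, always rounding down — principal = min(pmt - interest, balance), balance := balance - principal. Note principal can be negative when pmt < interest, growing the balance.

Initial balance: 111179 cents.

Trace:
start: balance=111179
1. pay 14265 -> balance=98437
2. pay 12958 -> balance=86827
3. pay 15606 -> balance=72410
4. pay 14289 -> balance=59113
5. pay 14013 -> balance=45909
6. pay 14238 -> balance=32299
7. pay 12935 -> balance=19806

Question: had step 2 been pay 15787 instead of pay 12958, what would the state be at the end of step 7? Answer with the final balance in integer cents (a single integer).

(re-executing from step 2 with the substitution; state before step 2: balance=98437)
2. pay 15787 -> balance=83998
3. pay 15606 -> balance=69542
4. pay 14289 -> balance=56205
5. pay 14013 -> balance=42962
6. pay 14238 -> balance=29312
7. pay 12935 -> balance=16778

16778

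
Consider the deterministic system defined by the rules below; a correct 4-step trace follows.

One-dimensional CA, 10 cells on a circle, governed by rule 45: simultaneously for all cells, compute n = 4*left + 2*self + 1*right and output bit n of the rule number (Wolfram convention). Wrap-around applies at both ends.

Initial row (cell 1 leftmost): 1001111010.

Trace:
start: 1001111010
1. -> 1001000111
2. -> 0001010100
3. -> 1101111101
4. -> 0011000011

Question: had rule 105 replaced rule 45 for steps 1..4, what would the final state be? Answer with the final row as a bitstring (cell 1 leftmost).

(re-executing steps 1..4 under rule 105; state before step 1: 1001111010)
1. -> 0001001101
2. -> 0100001110
3. -> 0001101010
4. -> 1101110100

1101110100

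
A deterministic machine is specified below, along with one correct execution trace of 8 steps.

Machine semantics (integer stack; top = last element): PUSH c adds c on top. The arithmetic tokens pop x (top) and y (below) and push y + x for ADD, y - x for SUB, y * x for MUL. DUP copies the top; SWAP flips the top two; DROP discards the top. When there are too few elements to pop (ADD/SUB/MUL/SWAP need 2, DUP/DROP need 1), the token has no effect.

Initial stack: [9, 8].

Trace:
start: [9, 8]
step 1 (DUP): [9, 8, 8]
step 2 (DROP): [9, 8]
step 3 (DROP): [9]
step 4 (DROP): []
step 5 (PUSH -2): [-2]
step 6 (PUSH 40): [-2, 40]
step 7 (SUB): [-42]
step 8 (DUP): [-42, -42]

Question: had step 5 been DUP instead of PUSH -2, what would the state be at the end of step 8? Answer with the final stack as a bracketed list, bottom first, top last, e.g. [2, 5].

[40, 40]

(re-executing from step 5 with the substitution; state before step 5: [])
step 5 (DUP): []
step 6 (PUSH 40): [40]
step 7 (SUB): [40]
step 8 (DUP): [40, 40]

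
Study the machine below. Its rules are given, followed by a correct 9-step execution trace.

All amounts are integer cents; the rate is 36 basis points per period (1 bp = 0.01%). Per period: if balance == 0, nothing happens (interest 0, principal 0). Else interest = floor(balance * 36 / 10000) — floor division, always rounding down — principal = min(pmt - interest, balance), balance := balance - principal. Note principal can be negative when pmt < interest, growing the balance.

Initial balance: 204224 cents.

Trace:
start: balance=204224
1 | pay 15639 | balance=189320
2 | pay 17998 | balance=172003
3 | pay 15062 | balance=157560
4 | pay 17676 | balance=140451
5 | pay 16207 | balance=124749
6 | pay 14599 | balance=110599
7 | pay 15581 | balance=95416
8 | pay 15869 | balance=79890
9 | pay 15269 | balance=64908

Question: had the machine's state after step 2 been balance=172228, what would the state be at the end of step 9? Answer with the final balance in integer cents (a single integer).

65138

state after step 2 := balance=172228
3 | pay 15062 | balance=157786
4 | pay 17676 | balance=140678
5 | pay 16207 | balance=124977
6 | pay 14599 | balance=110827
7 | pay 15581 | balance=95644
8 | pay 15869 | balance=80119
9 | pay 15269 | balance=65138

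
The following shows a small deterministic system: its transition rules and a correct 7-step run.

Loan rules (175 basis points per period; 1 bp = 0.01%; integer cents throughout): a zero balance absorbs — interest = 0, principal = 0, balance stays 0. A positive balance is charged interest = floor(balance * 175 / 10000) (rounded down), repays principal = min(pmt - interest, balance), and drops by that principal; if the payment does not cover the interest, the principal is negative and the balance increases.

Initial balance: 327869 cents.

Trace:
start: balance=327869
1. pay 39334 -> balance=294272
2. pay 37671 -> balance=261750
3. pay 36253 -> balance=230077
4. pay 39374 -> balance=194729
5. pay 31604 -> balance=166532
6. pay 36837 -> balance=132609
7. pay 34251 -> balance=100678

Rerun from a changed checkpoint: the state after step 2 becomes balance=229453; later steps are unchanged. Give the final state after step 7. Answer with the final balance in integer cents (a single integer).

state after step 2 := balance=229453
3. pay 36253 -> balance=197215
4. pay 39374 -> balance=161292
5. pay 31604 -> balance=132510
6. pay 36837 -> balance=97991
7. pay 34251 -> balance=65454

65454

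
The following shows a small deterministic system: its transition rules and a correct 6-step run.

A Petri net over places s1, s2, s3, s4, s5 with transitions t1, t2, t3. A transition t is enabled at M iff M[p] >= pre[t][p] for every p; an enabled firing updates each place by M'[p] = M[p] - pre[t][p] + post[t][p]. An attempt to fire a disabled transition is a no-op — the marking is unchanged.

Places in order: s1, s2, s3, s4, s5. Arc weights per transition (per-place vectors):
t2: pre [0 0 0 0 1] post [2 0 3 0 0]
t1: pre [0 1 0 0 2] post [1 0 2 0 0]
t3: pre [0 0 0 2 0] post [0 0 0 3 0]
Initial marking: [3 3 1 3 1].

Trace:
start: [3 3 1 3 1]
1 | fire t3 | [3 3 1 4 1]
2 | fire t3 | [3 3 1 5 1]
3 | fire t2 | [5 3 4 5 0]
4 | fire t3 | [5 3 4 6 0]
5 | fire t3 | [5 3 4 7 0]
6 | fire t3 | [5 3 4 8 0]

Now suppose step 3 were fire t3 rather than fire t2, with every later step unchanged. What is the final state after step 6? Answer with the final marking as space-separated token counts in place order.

(re-executing from step 3 with the substitution; state before step 3: [3 3 1 5 1])
3 | fire t3 | [3 3 1 6 1]
4 | fire t3 | [3 3 1 7 1]
5 | fire t3 | [3 3 1 8 1]
6 | fire t3 | [3 3 1 9 1]

3 3 1 9 1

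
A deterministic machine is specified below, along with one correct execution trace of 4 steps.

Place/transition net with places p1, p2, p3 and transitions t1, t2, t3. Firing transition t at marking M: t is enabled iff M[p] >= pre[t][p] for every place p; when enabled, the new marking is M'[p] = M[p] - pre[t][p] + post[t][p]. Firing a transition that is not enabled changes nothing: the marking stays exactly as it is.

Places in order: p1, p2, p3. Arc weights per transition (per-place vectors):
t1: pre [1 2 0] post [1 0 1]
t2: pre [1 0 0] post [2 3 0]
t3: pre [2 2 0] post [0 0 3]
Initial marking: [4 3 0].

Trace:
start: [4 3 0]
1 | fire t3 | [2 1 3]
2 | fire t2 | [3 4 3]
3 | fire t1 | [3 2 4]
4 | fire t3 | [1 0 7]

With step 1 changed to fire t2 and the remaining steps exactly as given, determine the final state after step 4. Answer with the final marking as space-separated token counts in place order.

(re-executing from step 1 with the substitution; state before step 1: [4 3 0])
1 | fire t2 | [5 6 0]
2 | fire t2 | [6 9 0]
3 | fire t1 | [6 7 1]
4 | fire t3 | [4 5 4]

4 5 4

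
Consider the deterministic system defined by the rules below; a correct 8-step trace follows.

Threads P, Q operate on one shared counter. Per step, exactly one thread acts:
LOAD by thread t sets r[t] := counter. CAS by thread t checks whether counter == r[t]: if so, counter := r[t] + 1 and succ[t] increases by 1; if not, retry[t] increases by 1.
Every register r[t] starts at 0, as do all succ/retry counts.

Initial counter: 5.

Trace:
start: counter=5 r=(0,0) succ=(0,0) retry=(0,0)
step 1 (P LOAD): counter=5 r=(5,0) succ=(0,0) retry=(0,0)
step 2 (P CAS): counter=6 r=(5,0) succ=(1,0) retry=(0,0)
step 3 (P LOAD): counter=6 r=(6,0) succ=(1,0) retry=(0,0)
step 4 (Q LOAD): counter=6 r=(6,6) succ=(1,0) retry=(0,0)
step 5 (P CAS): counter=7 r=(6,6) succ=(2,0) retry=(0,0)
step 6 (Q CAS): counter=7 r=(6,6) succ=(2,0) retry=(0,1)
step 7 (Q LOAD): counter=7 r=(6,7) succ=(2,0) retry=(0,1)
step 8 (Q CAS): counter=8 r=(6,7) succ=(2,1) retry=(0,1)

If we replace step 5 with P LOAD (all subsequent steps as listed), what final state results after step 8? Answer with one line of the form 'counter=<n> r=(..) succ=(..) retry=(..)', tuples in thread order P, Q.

counter=8 r=(6,7) succ=(1,2) retry=(0,0)

(re-executing from step 5 with the substitution; state before step 5: counter=6 r=(6,6) succ=(1,0) retry=(0,0))
step 5 (P LOAD): counter=6 r=(6,6) succ=(1,0) retry=(0,0)
step 6 (Q CAS): counter=7 r=(6,6) succ=(1,1) retry=(0,0)
step 7 (Q LOAD): counter=7 r=(6,7) succ=(1,1) retry=(0,0)
step 8 (Q CAS): counter=8 r=(6,7) succ=(1,2) retry=(0,0)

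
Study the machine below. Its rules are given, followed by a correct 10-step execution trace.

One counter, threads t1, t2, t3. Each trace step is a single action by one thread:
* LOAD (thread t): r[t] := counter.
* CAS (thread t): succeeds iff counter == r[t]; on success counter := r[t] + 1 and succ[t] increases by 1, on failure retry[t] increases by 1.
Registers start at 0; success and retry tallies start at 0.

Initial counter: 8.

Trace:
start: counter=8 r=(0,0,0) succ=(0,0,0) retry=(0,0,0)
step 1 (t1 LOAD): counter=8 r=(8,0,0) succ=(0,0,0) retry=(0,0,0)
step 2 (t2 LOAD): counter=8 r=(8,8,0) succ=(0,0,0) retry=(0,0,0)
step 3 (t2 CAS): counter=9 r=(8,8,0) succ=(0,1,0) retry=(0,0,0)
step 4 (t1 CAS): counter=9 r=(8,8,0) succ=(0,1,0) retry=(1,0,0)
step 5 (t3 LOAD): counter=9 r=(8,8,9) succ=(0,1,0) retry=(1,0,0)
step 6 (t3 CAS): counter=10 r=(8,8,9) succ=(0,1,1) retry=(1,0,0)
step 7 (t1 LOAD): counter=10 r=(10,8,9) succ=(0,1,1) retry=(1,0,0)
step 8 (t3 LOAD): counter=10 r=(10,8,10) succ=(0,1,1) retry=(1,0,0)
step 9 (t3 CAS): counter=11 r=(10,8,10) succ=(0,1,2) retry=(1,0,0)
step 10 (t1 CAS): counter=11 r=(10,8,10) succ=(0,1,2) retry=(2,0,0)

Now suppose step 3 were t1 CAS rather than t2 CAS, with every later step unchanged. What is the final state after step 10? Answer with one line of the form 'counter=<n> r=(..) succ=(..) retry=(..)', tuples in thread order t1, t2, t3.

(re-executing from step 3 with the substitution; state before step 3: counter=8 r=(8,8,0) succ=(0,0,0) retry=(0,0,0))
step 3 (t1 CAS): counter=9 r=(8,8,0) succ=(1,0,0) retry=(0,0,0)
step 4 (t1 CAS): counter=9 r=(8,8,0) succ=(1,0,0) retry=(1,0,0)
step 5 (t3 LOAD): counter=9 r=(8,8,9) succ=(1,0,0) retry=(1,0,0)
step 6 (t3 CAS): counter=10 r=(8,8,9) succ=(1,0,1) retry=(1,0,0)
step 7 (t1 LOAD): counter=10 r=(10,8,9) succ=(1,0,1) retry=(1,0,0)
step 8 (t3 LOAD): counter=10 r=(10,8,10) succ=(1,0,1) retry=(1,0,0)
step 9 (t3 CAS): counter=11 r=(10,8,10) succ=(1,0,2) retry=(1,0,0)
step 10 (t1 CAS): counter=11 r=(10,8,10) succ=(1,0,2) retry=(2,0,0)

counter=11 r=(10,8,10) succ=(1,0,2) retry=(2,0,0)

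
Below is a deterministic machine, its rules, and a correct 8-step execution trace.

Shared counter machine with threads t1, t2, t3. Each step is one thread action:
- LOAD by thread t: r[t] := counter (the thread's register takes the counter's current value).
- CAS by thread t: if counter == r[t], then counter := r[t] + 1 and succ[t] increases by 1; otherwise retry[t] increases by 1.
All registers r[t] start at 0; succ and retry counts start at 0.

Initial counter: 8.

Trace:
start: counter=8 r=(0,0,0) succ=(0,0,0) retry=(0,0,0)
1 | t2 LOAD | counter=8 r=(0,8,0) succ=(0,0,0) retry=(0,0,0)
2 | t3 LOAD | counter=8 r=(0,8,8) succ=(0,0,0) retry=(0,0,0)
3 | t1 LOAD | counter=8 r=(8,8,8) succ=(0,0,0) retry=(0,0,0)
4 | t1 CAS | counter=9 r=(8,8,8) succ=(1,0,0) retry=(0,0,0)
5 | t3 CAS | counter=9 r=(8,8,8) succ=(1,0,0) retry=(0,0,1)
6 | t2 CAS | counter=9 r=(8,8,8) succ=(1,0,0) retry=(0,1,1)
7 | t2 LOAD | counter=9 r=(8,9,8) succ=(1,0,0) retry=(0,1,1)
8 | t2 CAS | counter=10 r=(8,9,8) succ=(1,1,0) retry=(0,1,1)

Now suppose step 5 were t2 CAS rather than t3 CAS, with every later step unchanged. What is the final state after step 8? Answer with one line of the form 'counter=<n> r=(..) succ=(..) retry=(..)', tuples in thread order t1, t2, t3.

counter=10 r=(8,9,8) succ=(1,1,0) retry=(0,2,0)

(re-executing from step 5 with the substitution; state before step 5: counter=9 r=(8,8,8) succ=(1,0,0) retry=(0,0,0))
5 | t2 CAS | counter=9 r=(8,8,8) succ=(1,0,0) retry=(0,1,0)
6 | t2 CAS | counter=9 r=(8,8,8) succ=(1,0,0) retry=(0,2,0)
7 | t2 LOAD | counter=9 r=(8,9,8) succ=(1,0,0) retry=(0,2,0)
8 | t2 CAS | counter=10 r=(8,9,8) succ=(1,1,0) retry=(0,2,0)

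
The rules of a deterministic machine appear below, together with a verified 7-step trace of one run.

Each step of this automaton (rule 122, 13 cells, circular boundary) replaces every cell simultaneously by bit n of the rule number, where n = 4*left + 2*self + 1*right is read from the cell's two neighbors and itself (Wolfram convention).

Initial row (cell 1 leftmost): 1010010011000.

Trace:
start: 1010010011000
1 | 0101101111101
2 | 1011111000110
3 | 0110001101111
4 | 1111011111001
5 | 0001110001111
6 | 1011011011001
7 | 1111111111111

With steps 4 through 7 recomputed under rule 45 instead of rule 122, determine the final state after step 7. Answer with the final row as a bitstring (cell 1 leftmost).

(re-executing steps 4..7 under rule 45; state before step 4: 0110001101111)
4 | 1100101011000
5 | 1000111110010
6 | 1010100000011
7 | 0111101111010

0111101111010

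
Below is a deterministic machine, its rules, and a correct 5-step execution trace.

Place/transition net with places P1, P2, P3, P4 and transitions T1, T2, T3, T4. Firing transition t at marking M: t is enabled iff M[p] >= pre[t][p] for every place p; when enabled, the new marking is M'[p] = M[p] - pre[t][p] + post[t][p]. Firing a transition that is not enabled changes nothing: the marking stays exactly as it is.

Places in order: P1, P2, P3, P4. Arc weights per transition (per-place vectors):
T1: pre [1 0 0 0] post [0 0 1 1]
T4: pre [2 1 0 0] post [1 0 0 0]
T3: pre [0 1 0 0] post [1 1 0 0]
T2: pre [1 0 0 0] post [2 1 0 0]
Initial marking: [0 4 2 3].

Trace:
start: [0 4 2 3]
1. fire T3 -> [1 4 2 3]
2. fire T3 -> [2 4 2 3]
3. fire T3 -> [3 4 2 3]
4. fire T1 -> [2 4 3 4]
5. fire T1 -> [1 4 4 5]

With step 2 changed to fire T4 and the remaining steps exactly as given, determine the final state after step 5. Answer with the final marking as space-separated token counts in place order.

0 4 4 5

(re-executing from step 2 with the substitution; state before step 2: [1 4 2 3])
2. fire T4 -> [1 4 2 3]
3. fire T3 -> [2 4 2 3]
4. fire T1 -> [1 4 3 4]
5. fire T1 -> [0 4 4 5]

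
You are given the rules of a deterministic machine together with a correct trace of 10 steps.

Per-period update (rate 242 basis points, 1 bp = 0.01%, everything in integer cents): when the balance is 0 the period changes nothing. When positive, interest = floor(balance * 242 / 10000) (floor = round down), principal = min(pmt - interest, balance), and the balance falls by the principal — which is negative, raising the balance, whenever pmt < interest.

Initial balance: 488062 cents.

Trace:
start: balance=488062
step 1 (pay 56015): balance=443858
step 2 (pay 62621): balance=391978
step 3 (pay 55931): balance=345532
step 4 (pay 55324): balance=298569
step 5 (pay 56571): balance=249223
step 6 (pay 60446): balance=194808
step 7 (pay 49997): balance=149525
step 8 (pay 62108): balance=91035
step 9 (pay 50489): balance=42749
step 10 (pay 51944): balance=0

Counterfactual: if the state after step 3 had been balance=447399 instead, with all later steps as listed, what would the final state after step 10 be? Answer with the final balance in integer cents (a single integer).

state after step 3 := balance=447399
step 4 (pay 55324): balance=402902
step 5 (pay 56571): balance=356081
step 6 (pay 60446): balance=304252
step 7 (pay 49997): balance=261617
step 8 (pay 62108): balance=205840
step 9 (pay 50489): balance=160332
step 10 (pay 51944): balance=112268

112268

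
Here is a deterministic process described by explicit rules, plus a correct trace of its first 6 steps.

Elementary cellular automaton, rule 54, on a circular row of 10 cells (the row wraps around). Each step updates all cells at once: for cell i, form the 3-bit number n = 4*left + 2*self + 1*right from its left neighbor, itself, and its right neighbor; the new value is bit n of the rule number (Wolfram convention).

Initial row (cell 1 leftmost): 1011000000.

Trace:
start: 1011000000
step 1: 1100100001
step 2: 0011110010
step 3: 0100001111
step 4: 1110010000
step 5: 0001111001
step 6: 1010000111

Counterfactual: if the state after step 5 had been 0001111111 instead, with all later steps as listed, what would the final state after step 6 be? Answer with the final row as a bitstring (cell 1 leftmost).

1010000000

state after step 5 := 0001111111
step 6: 1010000000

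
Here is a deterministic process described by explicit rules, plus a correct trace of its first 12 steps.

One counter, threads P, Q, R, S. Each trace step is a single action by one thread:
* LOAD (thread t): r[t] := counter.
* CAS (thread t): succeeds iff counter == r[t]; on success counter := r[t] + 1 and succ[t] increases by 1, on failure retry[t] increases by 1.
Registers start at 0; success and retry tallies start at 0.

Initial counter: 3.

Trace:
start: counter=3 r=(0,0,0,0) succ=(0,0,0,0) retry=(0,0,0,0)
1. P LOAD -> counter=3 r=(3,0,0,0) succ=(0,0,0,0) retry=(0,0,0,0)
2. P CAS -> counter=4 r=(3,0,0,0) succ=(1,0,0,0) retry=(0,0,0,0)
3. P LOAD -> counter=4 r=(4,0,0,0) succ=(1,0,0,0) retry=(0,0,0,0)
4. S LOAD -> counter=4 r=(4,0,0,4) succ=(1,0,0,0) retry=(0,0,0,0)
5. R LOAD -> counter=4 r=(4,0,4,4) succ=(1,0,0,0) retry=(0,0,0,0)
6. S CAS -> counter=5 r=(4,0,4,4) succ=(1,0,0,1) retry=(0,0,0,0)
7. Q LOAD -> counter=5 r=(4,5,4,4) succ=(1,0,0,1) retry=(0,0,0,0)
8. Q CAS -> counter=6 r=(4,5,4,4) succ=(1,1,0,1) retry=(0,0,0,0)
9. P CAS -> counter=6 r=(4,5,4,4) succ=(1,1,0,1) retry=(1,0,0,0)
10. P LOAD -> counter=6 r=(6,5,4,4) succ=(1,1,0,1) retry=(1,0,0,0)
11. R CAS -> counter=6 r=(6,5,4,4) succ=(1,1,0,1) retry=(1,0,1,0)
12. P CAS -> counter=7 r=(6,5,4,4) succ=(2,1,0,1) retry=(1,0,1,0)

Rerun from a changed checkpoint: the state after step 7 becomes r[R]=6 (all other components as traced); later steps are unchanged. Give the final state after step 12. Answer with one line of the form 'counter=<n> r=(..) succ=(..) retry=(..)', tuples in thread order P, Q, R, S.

state after step 7 := counter=5 r=(4,5,6,4) succ=(1,0,0,1) retry=(0,0,0,0)
8. Q CAS -> counter=6 r=(4,5,6,4) succ=(1,1,0,1) retry=(0,0,0,0)
9. P CAS -> counter=6 r=(4,5,6,4) succ=(1,1,0,1) retry=(1,0,0,0)
10. P LOAD -> counter=6 r=(6,5,6,4) succ=(1,1,0,1) retry=(1,0,0,0)
11. R CAS -> counter=7 r=(6,5,6,4) succ=(1,1,1,1) retry=(1,0,0,0)
12. P CAS -> counter=7 r=(6,5,6,4) succ=(1,1,1,1) retry=(2,0,0,0)

counter=7 r=(6,5,6,4) succ=(1,1,1,1) retry=(2,0,0,0)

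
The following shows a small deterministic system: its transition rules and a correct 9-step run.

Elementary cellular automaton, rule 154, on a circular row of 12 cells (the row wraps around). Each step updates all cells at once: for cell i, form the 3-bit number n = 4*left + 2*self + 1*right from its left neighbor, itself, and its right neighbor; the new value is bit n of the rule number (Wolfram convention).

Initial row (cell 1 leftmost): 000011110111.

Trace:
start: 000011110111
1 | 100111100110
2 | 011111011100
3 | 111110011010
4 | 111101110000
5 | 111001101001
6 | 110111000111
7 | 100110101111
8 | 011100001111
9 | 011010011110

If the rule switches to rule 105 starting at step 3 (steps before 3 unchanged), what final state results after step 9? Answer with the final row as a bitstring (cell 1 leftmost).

011001100110

(re-executing steps 3..9 under rule 105; state before step 3: 011111011100)
3 | 010001110101
4 | 100101011010
5 | 000010111101
6 | 011001100110
7 | 011001100110
8 | 011001100110
9 | 011001100110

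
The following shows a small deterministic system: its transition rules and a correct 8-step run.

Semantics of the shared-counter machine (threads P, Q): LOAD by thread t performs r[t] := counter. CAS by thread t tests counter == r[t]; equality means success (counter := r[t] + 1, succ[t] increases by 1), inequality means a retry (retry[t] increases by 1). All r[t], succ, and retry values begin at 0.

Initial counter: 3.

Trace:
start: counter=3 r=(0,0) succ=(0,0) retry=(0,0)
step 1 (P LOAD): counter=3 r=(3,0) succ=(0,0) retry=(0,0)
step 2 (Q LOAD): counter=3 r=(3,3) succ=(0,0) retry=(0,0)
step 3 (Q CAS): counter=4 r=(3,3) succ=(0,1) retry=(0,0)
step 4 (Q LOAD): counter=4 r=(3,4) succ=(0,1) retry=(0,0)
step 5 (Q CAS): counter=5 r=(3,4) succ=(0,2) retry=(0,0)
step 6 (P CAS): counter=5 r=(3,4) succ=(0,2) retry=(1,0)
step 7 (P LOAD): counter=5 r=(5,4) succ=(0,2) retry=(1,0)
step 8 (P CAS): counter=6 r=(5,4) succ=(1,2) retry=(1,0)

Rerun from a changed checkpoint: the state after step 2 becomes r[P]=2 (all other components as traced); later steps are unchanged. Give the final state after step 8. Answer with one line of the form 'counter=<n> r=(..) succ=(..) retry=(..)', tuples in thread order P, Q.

counter=6 r=(5,4) succ=(1,2) retry=(1,0)

state after step 2 := counter=3 r=(2,3) succ=(0,0) retry=(0,0)
step 3 (Q CAS): counter=4 r=(2,3) succ=(0,1) retry=(0,0)
step 4 (Q LOAD): counter=4 r=(2,4) succ=(0,1) retry=(0,0)
step 5 (Q CAS): counter=5 r=(2,4) succ=(0,2) retry=(0,0)
step 6 (P CAS): counter=5 r=(2,4) succ=(0,2) retry=(1,0)
step 7 (P LOAD): counter=5 r=(5,4) succ=(0,2) retry=(1,0)
step 8 (P CAS): counter=6 r=(5,4) succ=(1,2) retry=(1,0)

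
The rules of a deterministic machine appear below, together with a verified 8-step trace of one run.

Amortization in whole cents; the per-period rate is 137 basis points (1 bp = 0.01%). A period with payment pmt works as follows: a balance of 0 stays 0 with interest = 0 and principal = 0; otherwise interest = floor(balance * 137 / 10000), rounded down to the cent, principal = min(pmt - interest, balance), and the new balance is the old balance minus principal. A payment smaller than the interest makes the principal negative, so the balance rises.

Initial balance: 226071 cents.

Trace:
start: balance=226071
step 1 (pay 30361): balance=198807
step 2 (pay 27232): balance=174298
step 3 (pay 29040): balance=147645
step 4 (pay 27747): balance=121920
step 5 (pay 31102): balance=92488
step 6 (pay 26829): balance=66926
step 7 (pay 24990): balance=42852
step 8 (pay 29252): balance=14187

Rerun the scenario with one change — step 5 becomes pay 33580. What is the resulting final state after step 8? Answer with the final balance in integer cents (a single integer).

(re-executing from step 5 with the substitution; state before step 5: balance=121920)
step 5 (pay 33580): balance=90010
step 6 (pay 26829): balance=64414
step 7 (pay 24990): balance=40306
step 8 (pay 29252): balance=11606

11606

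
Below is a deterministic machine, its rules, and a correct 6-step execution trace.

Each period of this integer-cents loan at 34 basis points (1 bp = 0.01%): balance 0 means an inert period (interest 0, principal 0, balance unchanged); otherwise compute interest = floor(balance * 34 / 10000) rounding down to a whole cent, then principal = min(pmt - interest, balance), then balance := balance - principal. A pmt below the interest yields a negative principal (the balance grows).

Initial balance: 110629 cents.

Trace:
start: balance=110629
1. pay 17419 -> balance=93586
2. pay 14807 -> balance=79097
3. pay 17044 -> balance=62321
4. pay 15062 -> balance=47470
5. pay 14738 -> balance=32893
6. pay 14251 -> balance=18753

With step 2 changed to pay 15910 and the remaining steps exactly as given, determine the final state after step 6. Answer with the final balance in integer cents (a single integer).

17637

(re-executing from step 2 with the substitution; state before step 2: balance=93586)
2. pay 15910 -> balance=77994
3. pay 17044 -> balance=61215
4. pay 15062 -> balance=46361
5. pay 14738 -> balance=31780
6. pay 14251 -> balance=17637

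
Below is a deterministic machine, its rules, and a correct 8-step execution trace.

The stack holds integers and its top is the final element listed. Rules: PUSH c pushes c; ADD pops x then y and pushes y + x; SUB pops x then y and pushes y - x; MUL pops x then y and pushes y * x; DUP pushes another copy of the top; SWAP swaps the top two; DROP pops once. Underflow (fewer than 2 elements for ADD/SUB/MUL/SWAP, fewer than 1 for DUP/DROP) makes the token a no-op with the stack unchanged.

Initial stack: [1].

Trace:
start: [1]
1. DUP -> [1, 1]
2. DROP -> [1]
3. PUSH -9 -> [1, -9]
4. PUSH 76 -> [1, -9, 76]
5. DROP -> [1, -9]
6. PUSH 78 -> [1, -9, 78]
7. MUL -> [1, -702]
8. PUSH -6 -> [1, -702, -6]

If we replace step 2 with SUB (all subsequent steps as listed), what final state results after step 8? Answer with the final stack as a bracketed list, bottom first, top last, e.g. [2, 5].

(re-executing from step 2 with the substitution; state before step 2: [1, 1])
2. SUB -> [0]
3. PUSH -9 -> [0, -9]
4. PUSH 76 -> [0, -9, 76]
5. DROP -> [0, -9]
6. PUSH 78 -> [0, -9, 78]
7. MUL -> [0, -702]
8. PUSH -6 -> [0, -702, -6]

[0, -702, -6]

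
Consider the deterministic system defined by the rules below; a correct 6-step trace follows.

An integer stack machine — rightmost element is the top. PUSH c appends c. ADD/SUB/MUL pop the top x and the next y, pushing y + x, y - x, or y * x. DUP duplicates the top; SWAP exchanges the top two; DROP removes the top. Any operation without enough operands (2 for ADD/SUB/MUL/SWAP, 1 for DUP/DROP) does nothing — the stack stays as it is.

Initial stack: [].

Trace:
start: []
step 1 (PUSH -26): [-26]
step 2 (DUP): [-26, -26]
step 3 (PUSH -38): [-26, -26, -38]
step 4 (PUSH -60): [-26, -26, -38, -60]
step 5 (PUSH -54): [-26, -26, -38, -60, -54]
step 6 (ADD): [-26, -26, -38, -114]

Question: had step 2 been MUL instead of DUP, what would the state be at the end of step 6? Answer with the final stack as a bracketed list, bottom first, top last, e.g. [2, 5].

[-26, -38, -114]

(re-executing from step 2 with the substitution; state before step 2: [-26])
step 2 (MUL): [-26]
step 3 (PUSH -38): [-26, -38]
step 4 (PUSH -60): [-26, -38, -60]
step 5 (PUSH -54): [-26, -38, -60, -54]
step 6 (ADD): [-26, -38, -114]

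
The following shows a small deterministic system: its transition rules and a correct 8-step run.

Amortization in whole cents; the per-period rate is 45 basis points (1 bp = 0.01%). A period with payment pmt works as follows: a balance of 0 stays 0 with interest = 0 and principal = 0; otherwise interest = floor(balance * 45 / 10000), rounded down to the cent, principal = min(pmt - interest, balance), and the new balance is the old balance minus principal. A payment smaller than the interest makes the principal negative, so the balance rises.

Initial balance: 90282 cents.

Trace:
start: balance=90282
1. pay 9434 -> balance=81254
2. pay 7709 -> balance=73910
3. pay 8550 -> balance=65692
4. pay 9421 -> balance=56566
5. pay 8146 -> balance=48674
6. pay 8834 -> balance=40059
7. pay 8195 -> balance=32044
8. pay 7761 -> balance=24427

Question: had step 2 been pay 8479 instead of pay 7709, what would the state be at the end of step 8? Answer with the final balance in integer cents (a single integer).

23636

(re-executing from step 2 with the substitution; state before step 2: balance=81254)
2. pay 8479 -> balance=73140
3. pay 8550 -> balance=64919
4. pay 9421 -> balance=55790
5. pay 8146 -> balance=47895
6. pay 8834 -> balance=39276
7. pay 8195 -> balance=31257
8. pay 7761 -> balance=23636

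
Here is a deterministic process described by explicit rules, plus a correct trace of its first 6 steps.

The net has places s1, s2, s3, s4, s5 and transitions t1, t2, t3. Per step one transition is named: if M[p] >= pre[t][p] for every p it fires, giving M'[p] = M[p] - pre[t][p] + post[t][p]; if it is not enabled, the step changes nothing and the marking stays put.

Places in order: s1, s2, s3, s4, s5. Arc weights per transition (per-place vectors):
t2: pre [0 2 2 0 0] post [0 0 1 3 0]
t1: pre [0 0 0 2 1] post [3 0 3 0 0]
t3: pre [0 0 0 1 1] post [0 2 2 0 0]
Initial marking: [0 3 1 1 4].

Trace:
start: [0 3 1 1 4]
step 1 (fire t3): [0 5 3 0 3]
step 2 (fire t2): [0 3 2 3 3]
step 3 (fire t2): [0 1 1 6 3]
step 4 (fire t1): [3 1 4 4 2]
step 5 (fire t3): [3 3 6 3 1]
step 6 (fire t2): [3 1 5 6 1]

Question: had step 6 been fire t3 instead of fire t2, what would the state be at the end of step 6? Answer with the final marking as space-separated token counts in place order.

(re-executing from step 6 with the substitution; state before step 6: [3 3 6 3 1])
step 6 (fire t3): [3 5 8 2 0]

3 5 8 2 0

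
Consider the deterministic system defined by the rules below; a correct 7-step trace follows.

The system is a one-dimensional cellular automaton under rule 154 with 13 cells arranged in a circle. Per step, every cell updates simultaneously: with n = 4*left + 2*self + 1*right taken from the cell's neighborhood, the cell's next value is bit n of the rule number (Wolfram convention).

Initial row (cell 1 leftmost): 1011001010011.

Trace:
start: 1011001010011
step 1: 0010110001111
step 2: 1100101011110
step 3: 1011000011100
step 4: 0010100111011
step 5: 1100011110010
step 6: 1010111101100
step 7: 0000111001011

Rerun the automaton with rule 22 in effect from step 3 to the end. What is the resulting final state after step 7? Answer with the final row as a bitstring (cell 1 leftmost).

(re-executing steps 3..7 under rule 22; state before step 3: 1100101011110)
step 3: 0011101000000
step 4: 0100001100000
step 5: 1110010010000
step 6: 0001111111001
step 7: 1010000000111

1010000000111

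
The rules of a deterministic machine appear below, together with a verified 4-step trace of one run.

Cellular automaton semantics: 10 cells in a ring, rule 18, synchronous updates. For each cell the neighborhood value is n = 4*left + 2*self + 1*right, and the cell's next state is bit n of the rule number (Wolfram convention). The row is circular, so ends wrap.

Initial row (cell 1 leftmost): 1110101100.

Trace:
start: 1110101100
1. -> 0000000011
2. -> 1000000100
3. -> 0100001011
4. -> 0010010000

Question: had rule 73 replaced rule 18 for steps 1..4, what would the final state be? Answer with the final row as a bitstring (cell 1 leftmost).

0010101101

(re-executing steps 1..4 under rule 73; state before step 1: 1110101100)
1. -> 1010001100
2. -> 0000101100
3. -> 1110001101
4. -> 0010101101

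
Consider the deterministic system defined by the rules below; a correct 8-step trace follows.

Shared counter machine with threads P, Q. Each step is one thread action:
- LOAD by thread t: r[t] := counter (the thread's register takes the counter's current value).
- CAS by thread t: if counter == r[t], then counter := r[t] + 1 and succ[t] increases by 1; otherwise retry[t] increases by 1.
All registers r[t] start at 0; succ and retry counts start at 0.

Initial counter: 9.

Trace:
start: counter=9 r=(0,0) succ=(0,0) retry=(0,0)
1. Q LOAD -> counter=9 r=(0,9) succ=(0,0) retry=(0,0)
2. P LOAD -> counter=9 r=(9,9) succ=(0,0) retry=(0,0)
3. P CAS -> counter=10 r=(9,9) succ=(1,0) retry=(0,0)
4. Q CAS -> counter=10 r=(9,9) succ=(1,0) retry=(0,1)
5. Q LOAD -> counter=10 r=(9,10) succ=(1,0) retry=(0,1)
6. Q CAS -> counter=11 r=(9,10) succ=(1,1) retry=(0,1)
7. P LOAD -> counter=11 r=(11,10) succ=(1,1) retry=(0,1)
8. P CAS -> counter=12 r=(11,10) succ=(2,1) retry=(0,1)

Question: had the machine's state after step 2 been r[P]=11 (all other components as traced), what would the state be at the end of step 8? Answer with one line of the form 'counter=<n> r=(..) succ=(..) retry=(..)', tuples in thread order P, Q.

counter=12 r=(11,10) succ=(1,2) retry=(1,0)

state after step 2 := counter=9 r=(11,9) succ=(0,0) retry=(0,0)
3. P CAS -> counter=9 r=(11,9) succ=(0,0) retry=(1,0)
4. Q CAS -> counter=10 r=(11,9) succ=(0,1) retry=(1,0)
5. Q LOAD -> counter=10 r=(11,10) succ=(0,1) retry=(1,0)
6. Q CAS -> counter=11 r=(11,10) succ=(0,2) retry=(1,0)
7. P LOAD -> counter=11 r=(11,10) succ=(0,2) retry=(1,0)
8. P CAS -> counter=12 r=(11,10) succ=(1,2) retry=(1,0)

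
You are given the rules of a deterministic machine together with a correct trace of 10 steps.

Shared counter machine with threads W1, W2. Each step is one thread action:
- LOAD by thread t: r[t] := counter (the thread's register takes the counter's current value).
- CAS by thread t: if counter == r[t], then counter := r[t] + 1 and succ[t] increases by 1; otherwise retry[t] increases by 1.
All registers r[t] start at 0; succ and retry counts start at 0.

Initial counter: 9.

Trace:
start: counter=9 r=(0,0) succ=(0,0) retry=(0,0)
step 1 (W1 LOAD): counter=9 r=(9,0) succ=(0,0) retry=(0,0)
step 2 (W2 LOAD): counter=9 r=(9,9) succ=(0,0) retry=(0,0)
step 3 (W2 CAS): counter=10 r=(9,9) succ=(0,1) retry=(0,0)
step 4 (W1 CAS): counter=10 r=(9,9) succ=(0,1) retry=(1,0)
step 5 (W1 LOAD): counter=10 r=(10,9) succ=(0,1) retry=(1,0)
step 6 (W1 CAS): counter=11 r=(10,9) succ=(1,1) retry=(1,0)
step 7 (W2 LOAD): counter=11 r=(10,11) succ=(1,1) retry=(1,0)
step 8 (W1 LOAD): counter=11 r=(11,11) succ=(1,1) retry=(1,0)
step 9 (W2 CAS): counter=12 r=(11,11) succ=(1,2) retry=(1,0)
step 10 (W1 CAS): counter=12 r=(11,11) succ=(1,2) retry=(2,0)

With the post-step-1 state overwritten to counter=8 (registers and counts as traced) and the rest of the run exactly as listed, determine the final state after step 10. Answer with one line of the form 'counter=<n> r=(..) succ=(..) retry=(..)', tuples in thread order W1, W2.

state after step 1 := counter=8 r=(9,0) succ=(0,0) retry=(0,0)
step 2 (W2 LOAD): counter=8 r=(9,8) succ=(0,0) retry=(0,0)
step 3 (W2 CAS): counter=9 r=(9,8) succ=(0,1) retry=(0,0)
step 4 (W1 CAS): counter=10 r=(9,8) succ=(1,1) retry=(0,0)
step 5 (W1 LOAD): counter=10 r=(10,8) succ=(1,1) retry=(0,0)
step 6 (W1 CAS): counter=11 r=(10,8) succ=(2,1) retry=(0,0)
step 7 (W2 LOAD): counter=11 r=(10,11) succ=(2,1) retry=(0,0)
step 8 (W1 LOAD): counter=11 r=(11,11) succ=(2,1) retry=(0,0)
step 9 (W2 CAS): counter=12 r=(11,11) succ=(2,2) retry=(0,0)
step 10 (W1 CAS): counter=12 r=(11,11) succ=(2,2) retry=(1,0)

counter=12 r=(11,11) succ=(2,2) retry=(1,0)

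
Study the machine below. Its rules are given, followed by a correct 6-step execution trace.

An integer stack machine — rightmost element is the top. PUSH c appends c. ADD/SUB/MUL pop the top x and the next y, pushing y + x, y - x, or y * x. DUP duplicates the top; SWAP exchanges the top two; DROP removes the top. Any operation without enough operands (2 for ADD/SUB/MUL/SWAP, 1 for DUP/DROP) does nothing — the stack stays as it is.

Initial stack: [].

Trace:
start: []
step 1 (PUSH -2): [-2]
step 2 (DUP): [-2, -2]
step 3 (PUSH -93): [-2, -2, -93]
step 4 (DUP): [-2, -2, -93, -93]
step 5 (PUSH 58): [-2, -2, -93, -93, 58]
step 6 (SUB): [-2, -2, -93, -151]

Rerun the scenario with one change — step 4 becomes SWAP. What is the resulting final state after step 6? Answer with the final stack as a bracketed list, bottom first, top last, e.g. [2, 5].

(re-executing from step 4 with the substitution; state before step 4: [-2, -2, -93])
step 4 (SWAP): [-2, -93, -2]
step 5 (PUSH 58): [-2, -93, -2, 58]
step 6 (SUB): [-2, -93, -60]

[-2, -93, -60]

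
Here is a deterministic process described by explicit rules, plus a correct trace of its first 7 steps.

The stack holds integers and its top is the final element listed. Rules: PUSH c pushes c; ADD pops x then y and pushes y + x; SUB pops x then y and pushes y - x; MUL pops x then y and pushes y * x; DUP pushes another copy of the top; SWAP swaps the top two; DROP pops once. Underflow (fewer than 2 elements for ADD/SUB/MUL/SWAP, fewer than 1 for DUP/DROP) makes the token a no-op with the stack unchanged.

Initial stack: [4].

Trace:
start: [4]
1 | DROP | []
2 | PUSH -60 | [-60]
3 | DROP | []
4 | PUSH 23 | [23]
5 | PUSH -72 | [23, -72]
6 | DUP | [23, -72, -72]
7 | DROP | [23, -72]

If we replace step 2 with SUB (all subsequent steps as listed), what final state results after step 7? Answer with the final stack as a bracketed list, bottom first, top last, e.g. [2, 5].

[23, -72]

(re-executing from step 2 with the substitution; state before step 2: [])
2 | SUB | []
3 | DROP | []
4 | PUSH 23 | [23]
5 | PUSH -72 | [23, -72]
6 | DUP | [23, -72, -72]
7 | DROP | [23, -72]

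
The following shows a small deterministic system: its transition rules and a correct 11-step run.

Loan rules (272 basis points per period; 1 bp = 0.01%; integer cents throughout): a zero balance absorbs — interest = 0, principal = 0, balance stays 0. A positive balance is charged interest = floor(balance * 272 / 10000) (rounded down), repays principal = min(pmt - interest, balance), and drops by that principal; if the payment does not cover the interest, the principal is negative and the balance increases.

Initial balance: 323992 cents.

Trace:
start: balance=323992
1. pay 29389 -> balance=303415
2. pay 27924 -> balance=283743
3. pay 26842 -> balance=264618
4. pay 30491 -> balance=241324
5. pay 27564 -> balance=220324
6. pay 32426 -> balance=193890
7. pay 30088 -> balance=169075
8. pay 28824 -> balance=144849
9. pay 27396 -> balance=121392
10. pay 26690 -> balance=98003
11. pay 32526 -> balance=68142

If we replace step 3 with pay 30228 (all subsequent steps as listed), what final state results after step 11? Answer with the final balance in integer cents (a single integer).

(re-executing from step 3 with the substitution; state before step 3: balance=283743)
3. pay 30228 -> balance=261232
4. pay 30491 -> balance=237846
5. pay 27564 -> balance=216751
6. pay 32426 -> balance=190220
7. pay 30088 -> balance=165305
8. pay 28824 -> balance=140977
9. pay 27396 -> balance=117415
10. pay 26690 -> balance=93918
11. pay 32526 -> balance=63946

63946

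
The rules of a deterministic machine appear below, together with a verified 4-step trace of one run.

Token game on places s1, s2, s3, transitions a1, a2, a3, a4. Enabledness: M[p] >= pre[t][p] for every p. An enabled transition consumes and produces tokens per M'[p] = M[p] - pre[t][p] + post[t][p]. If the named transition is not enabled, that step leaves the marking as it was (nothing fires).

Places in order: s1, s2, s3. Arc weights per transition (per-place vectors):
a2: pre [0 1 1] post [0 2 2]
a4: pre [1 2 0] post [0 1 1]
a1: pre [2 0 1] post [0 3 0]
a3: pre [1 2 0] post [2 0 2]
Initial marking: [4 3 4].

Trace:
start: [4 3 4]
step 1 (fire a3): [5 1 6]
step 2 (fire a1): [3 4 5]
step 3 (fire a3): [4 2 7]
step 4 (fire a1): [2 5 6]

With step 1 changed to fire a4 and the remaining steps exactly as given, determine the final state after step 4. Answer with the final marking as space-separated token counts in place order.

(re-executing from step 1 with the substitution; state before step 1: [4 3 4])
step 1 (fire a4): [3 2 5]
step 2 (fire a1): [1 5 4]
step 3 (fire a3): [2 3 6]
step 4 (fire a1): [0 6 5]

0 6 5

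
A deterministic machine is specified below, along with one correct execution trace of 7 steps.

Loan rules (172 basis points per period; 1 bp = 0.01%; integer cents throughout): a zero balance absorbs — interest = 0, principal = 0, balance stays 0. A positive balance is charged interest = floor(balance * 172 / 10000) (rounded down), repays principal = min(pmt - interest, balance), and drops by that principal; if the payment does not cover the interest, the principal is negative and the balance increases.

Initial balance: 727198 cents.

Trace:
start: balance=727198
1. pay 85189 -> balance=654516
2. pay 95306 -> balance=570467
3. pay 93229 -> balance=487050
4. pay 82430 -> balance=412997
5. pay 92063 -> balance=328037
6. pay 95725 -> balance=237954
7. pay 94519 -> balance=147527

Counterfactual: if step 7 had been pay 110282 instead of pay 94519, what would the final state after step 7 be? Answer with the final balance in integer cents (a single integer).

131764

(re-executing from step 7 with the substitution; state before step 7: balance=237954)
7. pay 110282 -> balance=131764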